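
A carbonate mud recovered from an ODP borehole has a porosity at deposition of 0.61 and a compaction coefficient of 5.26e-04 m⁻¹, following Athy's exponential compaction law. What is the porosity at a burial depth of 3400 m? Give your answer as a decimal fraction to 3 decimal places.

Working in km (1 km = 1000 m; c in km⁻¹ = c in m⁻¹ × 1000):
phi = phi₀·exp(−c·z) = 0.61 × exp(−0.526 × 3.4) = 0.61 × exp(−1.788)
  = 0.61 × 0.1672 = 0.1020

0.102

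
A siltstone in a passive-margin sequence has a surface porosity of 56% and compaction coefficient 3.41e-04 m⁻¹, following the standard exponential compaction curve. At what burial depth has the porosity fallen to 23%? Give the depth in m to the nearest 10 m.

Working in km (1 km = 1000 m; k in km⁻¹ = k in m⁻¹ × 1000):
Invert Athy's law: Z = ln(φ₀/φ) / k
Z = ln(0.56/0.23) / 0.341 = ln(2.435) / 0.341 = 0.8899 / 0.341 = 2.610 km

2610 m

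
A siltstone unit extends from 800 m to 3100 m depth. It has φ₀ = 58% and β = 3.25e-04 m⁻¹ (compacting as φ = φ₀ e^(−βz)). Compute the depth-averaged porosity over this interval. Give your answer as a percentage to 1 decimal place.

Working in km (1 km = 1000 m; β in km⁻¹ = β in m⁻¹ × 1000):
⟨φ⟩ = (1/(z₂−z₁)) ∫ φ₀ e^(−βz) dz = φ₀·(e^(−β·z₁) − e^(−β·z₂)) / (β·(z₂−z₁))
e^(−0.325×0.8) = 0.7711; e^(−0.325×3.1) = 0.3651
⟨φ⟩ = 0.58 × (0.7711 − 0.3651) / (0.325 × 2.3) = 0.58 × 0.5430 = 0.3150

31.5%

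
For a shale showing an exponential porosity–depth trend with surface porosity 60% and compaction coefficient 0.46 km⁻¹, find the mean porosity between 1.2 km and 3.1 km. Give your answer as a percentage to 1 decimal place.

23.0%

⟨n⟩ = (1/(Z₂−Z₁)) ∫ n₀ e^(−kZ) dZ = n₀·(e^(−k·Z₁) − e^(−k·Z₂)) / (k·(Z₂−Z₁))
e^(−0.46×1.2) = 0.5758; e^(−0.46×3.1) = 0.2403
⟨n⟩ = 0.6 × (0.5758 − 0.2403) / (0.46 × 1.9) = 0.6 × 0.3839 = 0.2303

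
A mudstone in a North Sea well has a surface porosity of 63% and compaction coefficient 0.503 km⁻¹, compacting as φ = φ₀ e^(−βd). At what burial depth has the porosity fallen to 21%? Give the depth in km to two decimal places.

2.18 km

Invert Athy's law: d = ln(φ₀/φ) / β
d = ln(0.63/0.21) / 0.503 = ln(3) / 0.503 = 1.0986 / 0.503 = 2.184 km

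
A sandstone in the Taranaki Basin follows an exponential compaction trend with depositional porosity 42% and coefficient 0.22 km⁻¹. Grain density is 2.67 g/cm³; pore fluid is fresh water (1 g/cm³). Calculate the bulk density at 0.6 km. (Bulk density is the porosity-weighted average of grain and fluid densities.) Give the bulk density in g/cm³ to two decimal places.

2.06 g/cm³

Porosity at depth: φ = 0.42·exp(−0.22×0.6) = 0.42×0.8763 = 0.3681
Bulk density: ρ_b = (1−φ)ρ_g + φ·ρ_f = 0.6319×2.67 + 0.3681×1
       = 1.687 + 0.368 = 2.055 g/cm³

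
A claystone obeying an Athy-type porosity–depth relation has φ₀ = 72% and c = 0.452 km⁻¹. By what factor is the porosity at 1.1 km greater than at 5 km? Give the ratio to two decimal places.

φ(z₁)/φ(z₂) = e^(−c·z₁)/e^(−c·z₂) = e^{c(z₂−z₁)}
= exp(0.452 × 3.9) = exp(1.763) = 5.8287

5.83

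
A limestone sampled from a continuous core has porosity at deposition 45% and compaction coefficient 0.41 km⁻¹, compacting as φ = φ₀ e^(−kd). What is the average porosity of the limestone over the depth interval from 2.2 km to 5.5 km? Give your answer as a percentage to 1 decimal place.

⟨φ⟩ = (1/(d₂−d₁)) ∫ φ₀ e^(−kd) dd = φ₀·(e^(−k·d₁) − e^(−k·d₂)) / (k·(d₂−d₁))
e^(−0.41×2.2) = 0.4058; e^(−0.41×5.5) = 0.1049
⟨φ⟩ = 0.45 × (0.4058 − 0.1049) / (0.41 × 3.3) = 0.45 × 0.2224 = 0.1001

10.0%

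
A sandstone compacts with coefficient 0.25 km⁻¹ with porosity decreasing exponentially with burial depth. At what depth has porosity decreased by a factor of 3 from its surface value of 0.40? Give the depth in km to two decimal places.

phi/phi₀ = 1/3 ⇒ exp(−c·Z) = 1/3 ⇒ Z = ln(3) / c
Z = 1.0986 / 0.25 = 4.394 km

4.39 km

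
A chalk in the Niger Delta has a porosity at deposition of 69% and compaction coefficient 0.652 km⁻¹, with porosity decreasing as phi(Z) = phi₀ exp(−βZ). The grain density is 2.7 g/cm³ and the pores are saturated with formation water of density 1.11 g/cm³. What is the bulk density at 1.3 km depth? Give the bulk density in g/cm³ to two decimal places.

Porosity at depth: phi = 0.69·exp(−0.652×1.3) = 0.69×0.4284 = 0.2956
Bulk density: ρ_b = (1−phi)ρ_g + phi·ρ_f = 0.7044×2.7 + 0.2956×1.11
       = 1.902 + 0.328 = 2.230 g/cm³

2.23 g/cm³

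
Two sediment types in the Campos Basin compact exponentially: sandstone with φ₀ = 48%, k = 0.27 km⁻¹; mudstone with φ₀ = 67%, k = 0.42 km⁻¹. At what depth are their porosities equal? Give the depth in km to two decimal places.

2.22 km

Set φ₀ₐ e^(−kₐz) = φ₀ᵦ e^(−kᵦz) ⇒ ln(φ₀ₐ/φ₀ᵦ) = (kₐ − kᵦ)·z
z = ln(0.48/0.67) / (0.27 − 0.42) = -0.3335 / -0.15 = 2.223 km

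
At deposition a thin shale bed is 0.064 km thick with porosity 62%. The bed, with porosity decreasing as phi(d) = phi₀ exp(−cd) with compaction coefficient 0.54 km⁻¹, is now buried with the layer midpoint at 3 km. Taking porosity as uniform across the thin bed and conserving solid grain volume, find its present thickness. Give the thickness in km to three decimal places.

Porosity at 3 km: phi = 0.62·exp(−0.54×3) = 0.1227
Solid-volume conservation: h(1−phi) = h₀(1−phi₀) ⇒ h = h₀·(1−phi₀)/(1−phi)
h = 0.064 × (1 − 0.62)/(1 − 0.1227) = 0.064 × 0.4331 = 0.0277 km

0.028 km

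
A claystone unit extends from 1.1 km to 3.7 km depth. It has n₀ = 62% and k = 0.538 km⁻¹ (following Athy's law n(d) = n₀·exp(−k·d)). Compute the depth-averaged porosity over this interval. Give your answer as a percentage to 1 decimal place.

18.5%

⟨n⟩ = (1/(d₂−d₁)) ∫ n₀ e^(−kd) dd = n₀·(e^(−k·d₁) − e^(−k·d₂)) / (k·(d₂−d₁))
e^(−0.538×1.1) = 0.5533; e^(−0.538×3.7) = 0.1366
⟨n⟩ = 0.62 × (0.5533 − 0.1366) / (0.538 × 2.6) = 0.62 × 0.2979 = 0.1847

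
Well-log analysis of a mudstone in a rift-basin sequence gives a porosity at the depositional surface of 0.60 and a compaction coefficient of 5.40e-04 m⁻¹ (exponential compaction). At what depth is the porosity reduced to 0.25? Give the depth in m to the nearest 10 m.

Working in km (1 km = 1000 m; k in km⁻¹ = k in m⁻¹ × 1000):
Invert Athy's law: z = ln(φ₀/φ) / k
z = ln(0.6/0.25) / 0.54 = ln(2.4) / 0.54 = 0.8755 / 0.54 = 1.621 km

1620 m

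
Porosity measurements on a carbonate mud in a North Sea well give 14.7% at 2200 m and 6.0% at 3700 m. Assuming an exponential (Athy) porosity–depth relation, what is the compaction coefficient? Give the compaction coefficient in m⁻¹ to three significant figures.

0.000597 m⁻¹

Working in km (1 km = 1000 m; k in km⁻¹ = k in m⁻¹ × 1000):
Athy: phi(d) = phi₀ e^(−kd) ⇒ phi₁/phi₂ = e^{k(d₂−d₁)} ⇒ k = ln(phi₁/phi₂)/(d₂−d₁)
k = ln(0.147/0.06) / (3.7 − 2.2) = ln(2.45) / 1.5 = 0.8961 / 1.5 = 0.5974 km⁻¹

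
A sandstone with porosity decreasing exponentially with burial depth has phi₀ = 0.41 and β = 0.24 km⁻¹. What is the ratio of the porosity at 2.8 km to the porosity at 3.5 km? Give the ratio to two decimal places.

phi(z₁)/phi(z₂) = e^(−β·z₁)/e^(−β·z₂) = e^{β(z₂−z₁)}
= exp(0.24 × 0.7) = exp(0.168) = 1.1829

1.18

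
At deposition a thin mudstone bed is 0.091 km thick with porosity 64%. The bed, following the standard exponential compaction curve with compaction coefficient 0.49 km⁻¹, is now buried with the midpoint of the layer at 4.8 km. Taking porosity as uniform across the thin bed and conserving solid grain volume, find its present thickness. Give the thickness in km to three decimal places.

Porosity at 4.8 km: φ = 0.64·exp(−0.49×4.8) = 0.0609
Solid-volume conservation: h(1−φ) = h₀(1−φ₀) ⇒ h = h₀·(1−φ₀)/(1−φ)
h = 0.091 × (1 − 0.64)/(1 − 0.0609) = 0.091 × 0.3834 = 0.0349 km

0.035 km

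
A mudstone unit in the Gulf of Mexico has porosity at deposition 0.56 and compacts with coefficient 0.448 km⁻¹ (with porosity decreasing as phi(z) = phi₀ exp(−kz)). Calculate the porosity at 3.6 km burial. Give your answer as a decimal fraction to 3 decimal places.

phi = phi₀·exp(−k·z) = 0.56 × exp(−0.448 × 3.6) = 0.56 × exp(−1.613)
  = 0.56 × 0.1993 = 0.1116

0.112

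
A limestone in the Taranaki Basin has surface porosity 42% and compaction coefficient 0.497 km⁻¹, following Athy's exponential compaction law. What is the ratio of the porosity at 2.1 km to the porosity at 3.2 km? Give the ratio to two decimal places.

phi(z₁)/phi(z₂) = e^(−k·z₁)/e^(−k·z₂) = e^{k(z₂−z₁)}
= exp(0.497 × 1.1) = exp(0.5467) = 1.7275

1.73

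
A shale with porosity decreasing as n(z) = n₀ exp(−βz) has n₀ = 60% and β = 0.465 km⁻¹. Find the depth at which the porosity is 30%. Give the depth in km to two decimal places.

Invert Athy's law: z = ln(n₀/n) / β
z = ln(0.6/0.3) / 0.465 = ln(2) / 0.465 = 0.6931 / 0.465 = 1.491 km

1.49 km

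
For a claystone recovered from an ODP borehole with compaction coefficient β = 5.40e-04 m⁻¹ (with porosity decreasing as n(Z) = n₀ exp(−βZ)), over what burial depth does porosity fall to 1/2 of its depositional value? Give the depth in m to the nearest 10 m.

1280 m

Working in km (1 km = 1000 m; β in km⁻¹ = β in m⁻¹ × 1000):
n/n₀ = 1/2 ⇒ exp(−β·Z) = 1/2 ⇒ Z = ln(2) / β
Z = 0.6931 / 0.54 = 1.284 km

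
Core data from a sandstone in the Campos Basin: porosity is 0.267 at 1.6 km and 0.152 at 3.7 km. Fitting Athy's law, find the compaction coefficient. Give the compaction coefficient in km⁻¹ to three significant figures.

0.268 km⁻¹

Athy: phi(d) = phi₀ e^(−βd) ⇒ phi₁/phi₂ = e^{β(d₂−d₁)} ⇒ β = ln(phi₁/phi₂)/(d₂−d₁)
β = ln(0.267/0.152) / (3.7 − 1.6) = ln(1.757) / 2.1 = 0.5634 / 2.1 = 0.2683 km⁻¹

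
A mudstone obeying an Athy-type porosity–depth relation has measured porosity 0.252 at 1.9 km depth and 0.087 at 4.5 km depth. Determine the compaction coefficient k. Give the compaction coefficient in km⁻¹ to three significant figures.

Athy: φ(z) = φ₀ e^(−kz) ⇒ φ₁/φ₂ = e^{k(z₂−z₁)} ⇒ k = ln(φ₁/φ₂)/(z₂−z₁)
k = ln(0.252/0.087) / (4.5 − 1.9) = ln(2.897) / 2.6 = 1.0635 / 2.6 = 0.409 km⁻¹

0.409 km⁻¹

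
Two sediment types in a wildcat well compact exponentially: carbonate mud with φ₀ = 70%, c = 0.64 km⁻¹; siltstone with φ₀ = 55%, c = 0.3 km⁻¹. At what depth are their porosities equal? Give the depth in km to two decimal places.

Set φ₀ₐ e^(−cₐZ) = φ₀ᵦ e^(−cᵦZ) ⇒ ln(φ₀ₐ/φ₀ᵦ) = (cₐ − cᵦ)·Z
Z = ln(0.7/0.55) / (0.64 − 0.3) = 0.2412 / 0.34 = 0.709 km

0.71 km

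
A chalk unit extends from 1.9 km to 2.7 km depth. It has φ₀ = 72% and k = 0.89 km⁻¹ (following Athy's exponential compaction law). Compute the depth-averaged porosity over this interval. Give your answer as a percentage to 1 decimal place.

9.5%

⟨φ⟩ = (1/(Z₂−Z₁)) ∫ φ₀ e^(−kZ) dZ = φ₀·(e^(−k·Z₁) − e^(−k·Z₂)) / (k·(Z₂−Z₁))
e^(−0.89×1.9) = 0.1843; e^(−0.89×2.7) = 0.0904
⟨φ⟩ = 0.72 × (0.1843 − 0.0904) / (0.89 × 0.8) = 0.72 × 0.1319 = 0.0949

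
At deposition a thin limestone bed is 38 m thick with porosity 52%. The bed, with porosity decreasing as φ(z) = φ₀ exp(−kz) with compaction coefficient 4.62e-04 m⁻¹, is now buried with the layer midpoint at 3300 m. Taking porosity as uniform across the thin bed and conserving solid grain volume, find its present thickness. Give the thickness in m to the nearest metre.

21 m

Working in km (1 km = 1000 m; k in km⁻¹ = k in m⁻¹ × 1000):
Porosity at 3.3 km: φ = 0.52·exp(−0.462×3.3) = 0.1132
Solid-volume conservation: h(1−φ) = h₀(1−φ₀) ⇒ h = h₀·(1−φ₀)/(1−φ)
h = 0.038 × (1 − 0.52)/(1 − 0.1132) = 0.038 × 0.5413 = 0.0206 km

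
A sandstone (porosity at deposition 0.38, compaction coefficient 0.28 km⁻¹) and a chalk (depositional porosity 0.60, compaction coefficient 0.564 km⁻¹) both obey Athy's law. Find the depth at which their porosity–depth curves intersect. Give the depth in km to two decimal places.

1.61 km

Set phi₀ₐ e^(−kₐZ) = phi₀ᵦ e^(−kᵦZ) ⇒ ln(phi₀ₐ/phi₀ᵦ) = (kₐ − kᵦ)·Z
Z = ln(0.38/0.6) / (0.28 − 0.564) = -0.4568 / -0.284 = 1.608 km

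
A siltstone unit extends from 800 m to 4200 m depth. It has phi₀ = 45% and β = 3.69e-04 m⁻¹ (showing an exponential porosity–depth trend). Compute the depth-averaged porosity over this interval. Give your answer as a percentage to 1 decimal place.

19.1%

Working in km (1 km = 1000 m; β in km⁻¹ = β in m⁻¹ × 1000):
⟨phi⟩ = (1/(d₂−d₁)) ∫ phi₀ e^(−βd) dd = phi₀·(e^(−β·d₁) − e^(−β·d₂)) / (β·(d₂−d₁))
e^(−0.369×0.8) = 0.7444; e^(−0.369×4.2) = 0.2123
⟨phi⟩ = 0.45 × (0.7444 − 0.2123) / (0.369 × 3.4) = 0.45 × 0.4241 = 0.1909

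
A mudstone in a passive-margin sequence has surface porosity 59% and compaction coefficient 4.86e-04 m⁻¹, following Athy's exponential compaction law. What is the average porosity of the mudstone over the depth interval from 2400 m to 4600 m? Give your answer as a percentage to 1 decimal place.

Working in km (1 km = 1000 m; β in km⁻¹ = β in m⁻¹ × 1000):
⟨φ⟩ = (1/(z₂−z₁)) ∫ φ₀ e^(−βz) dz = φ₀·(e^(−β·z₁) − e^(−β·z₂)) / (β·(z₂−z₁))
e^(−0.486×2.4) = 0.3115; e^(−0.486×4.6) = 0.1069
⟨φ⟩ = 0.59 × (0.3115 − 0.1069) / (0.486 × 2.2) = 0.59 × 0.1913 = 0.1129

11.3%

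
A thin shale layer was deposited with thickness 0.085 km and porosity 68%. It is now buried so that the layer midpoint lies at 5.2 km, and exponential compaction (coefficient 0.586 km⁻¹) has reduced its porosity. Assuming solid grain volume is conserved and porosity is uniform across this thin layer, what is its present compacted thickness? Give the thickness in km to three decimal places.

Porosity at 5.2 km: φ = 0.68·exp(−0.586×5.2) = 0.0323
Solid-volume conservation: h(1−φ) = h₀(1−φ₀) ⇒ h = h₀·(1−φ₀)/(1−φ)
h = 0.085 × (1 − 0.68)/(1 − 0.0323) = 0.085 × 0.3307 = 0.0281 km

0.028 km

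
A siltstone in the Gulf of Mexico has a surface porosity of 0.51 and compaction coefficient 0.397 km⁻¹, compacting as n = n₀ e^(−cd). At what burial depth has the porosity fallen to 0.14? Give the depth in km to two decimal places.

3.26 km

Invert Athy's law: d = ln(n₀/n) / c
d = ln(0.51/0.14) / 0.397 = ln(3.643) / 0.397 = 1.2928 / 0.397 = 3.256 km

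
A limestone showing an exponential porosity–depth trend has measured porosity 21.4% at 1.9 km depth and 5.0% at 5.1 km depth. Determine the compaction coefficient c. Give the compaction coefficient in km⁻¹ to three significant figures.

0.454 km⁻¹

Athy: phi(z) = phi₀ e^(−cz) ⇒ phi₁/phi₂ = e^{c(z₂−z₁)} ⇒ c = ln(phi₁/phi₂)/(z₂−z₁)
c = ln(0.214/0.05) / (5.1 − 1.9) = ln(4.28) / 3.2 = 1.4540 / 3.2 = 0.4544 km⁻¹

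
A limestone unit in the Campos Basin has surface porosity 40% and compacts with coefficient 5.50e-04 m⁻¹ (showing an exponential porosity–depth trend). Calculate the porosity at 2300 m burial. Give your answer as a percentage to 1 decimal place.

Working in km (1 km = 1000 m; k in km⁻¹ = k in m⁻¹ × 1000):
phi = phi₀·exp(−k·d) = 0.4 × exp(−0.55 × 2.3) = 0.4 × exp(−1.265)
  = 0.4 × 0.2822 = 0.1129

11.3%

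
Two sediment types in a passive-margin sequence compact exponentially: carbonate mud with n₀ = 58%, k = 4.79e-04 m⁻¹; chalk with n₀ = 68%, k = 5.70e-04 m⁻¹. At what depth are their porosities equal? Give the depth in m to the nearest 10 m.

Working in km (1 km = 1000 m; k in km⁻¹ = k in m⁻¹ × 1000):
Set n₀ₐ e^(−kₐz) = n₀ᵦ e^(−kᵦz) ⇒ ln(n₀ₐ/n₀ᵦ) = (kₐ − kᵦ)·z
z = ln(0.58/0.68) / (0.479 − 0.57) = -0.1591 / -0.091 = 1.748 km

1750 m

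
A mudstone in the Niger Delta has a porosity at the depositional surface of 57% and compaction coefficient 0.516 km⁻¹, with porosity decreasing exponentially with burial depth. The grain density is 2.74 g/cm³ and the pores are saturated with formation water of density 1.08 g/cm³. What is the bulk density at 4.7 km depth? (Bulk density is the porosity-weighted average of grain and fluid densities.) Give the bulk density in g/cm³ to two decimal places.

Porosity at depth: φ = 0.57·exp(−0.516×4.7) = 0.57×0.0885 = 0.0504
Bulk density: ρ_b = (1−φ)ρ_g + φ·ρ_f = 0.9496×2.74 + 0.0504×1.08
       = 2.602 + 0.054 = 2.656 g/cm³

2.66 g/cm³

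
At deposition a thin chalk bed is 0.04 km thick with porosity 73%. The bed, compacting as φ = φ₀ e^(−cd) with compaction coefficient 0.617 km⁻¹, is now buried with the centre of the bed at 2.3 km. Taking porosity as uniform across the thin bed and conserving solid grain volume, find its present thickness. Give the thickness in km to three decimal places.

0.013 km

Porosity at 2.3 km: φ = 0.73·exp(−0.617×2.3) = 0.1766
Solid-volume conservation: h(1−φ) = h₀(1−φ₀) ⇒ h = h₀·(1−φ₀)/(1−φ)
h = 0.04 × (1 − 0.73)/(1 − 0.1766) = 0.04 × 0.3279 = 0.0131 km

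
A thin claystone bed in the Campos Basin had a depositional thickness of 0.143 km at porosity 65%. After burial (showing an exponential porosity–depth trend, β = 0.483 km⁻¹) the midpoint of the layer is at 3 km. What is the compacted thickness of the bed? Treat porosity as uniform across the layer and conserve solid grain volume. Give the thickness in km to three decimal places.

Porosity at 3 km: n = 0.65·exp(−0.483×3) = 0.1526
Solid-volume conservation: h(1−n) = h₀(1−n₀) ⇒ h = h₀·(1−n₀)/(1−n)
h = 0.143 × (1 − 0.65)/(1 − 0.1526) = 0.143 × 0.4130 = 0.0591 km

0.059 km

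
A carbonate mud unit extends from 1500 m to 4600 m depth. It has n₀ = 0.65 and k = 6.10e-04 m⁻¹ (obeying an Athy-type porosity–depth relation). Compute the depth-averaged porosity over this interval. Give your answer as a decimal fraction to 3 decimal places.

0.117

Working in km (1 km = 1000 m; k in km⁻¹ = k in m⁻¹ × 1000):
⟨n⟩ = (1/(d₂−d₁)) ∫ n₀ e^(−kd) dd = n₀·(e^(−k·d₁) − e^(−k·d₂)) / (k·(d₂−d₁))
e^(−0.61×1.5) = 0.4005; e^(−0.61×4.6) = 0.0604
⟨n⟩ = 0.65 × (0.4005 − 0.0604) / (0.61 × 3.1) = 0.65 × 0.1798 = 0.1169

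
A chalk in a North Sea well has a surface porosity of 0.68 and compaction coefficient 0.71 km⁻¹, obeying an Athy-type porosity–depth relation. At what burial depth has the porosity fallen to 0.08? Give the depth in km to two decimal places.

3.01 km

Invert Athy's law: Z = ln(φ₀/φ) / k
Z = ln(0.68/0.08) / 0.71 = ln(8.5) / 0.71 = 2.1401 / 0.71 = 3.014 km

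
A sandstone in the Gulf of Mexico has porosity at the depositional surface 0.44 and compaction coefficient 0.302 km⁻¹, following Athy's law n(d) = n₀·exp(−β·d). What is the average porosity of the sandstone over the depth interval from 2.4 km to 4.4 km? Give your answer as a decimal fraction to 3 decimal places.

⟨n⟩ = (1/(d₂−d₁)) ∫ n₀ e^(−βd) dd = n₀·(e^(−β·d₁) − e^(−β·d₂)) / (β·(d₂−d₁))
e^(−0.302×2.4) = 0.4844; e^(−0.302×4.4) = 0.2648
⟨n⟩ = 0.44 × (0.4844 − 0.2648) / (0.302 × 2) = 0.44 × 0.3636 = 0.1600

0.160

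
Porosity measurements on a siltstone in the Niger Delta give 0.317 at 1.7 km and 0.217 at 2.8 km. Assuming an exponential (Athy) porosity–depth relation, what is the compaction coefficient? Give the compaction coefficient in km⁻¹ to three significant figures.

Athy: n(Z) = n₀ e^(−βZ) ⇒ n₁/n₂ = e^{β(Z₂−Z₁)} ⇒ β = ln(n₁/n₂)/(Z₂−Z₁)
β = ln(0.317/0.217) / (2.8 − 1.7) = ln(1.461) / 1.1 = 0.3790 / 1.1 = 0.3445 km⁻¹

0.345 km⁻¹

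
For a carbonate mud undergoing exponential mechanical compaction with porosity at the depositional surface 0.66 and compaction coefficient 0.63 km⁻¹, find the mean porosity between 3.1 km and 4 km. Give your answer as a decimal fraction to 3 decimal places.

0.071

⟨n⟩ = (1/(z₂−z₁)) ∫ n₀ e^(−kz) dz = n₀·(e^(−k·z₁) − e^(−k·z₂)) / (k·(z₂−z₁))
e^(−0.63×3.1) = 0.1418; e^(−0.63×4) = 0.0805
⟨n⟩ = 0.66 × (0.1418 − 0.0805) / (0.63 × 0.9) = 0.66 × 0.1083 = 0.0715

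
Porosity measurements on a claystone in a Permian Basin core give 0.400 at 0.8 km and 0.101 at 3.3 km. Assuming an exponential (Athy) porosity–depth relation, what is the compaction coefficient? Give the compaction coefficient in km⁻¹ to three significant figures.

0.551 km⁻¹

Athy: φ(d) = φ₀ e^(−βd) ⇒ φ₁/φ₂ = e^{β(d₂−d₁)} ⇒ β = ln(φ₁/φ₂)/(d₂−d₁)
β = ln(0.4/0.101) / (3.3 − 0.8) = ln(3.96) / 2.5 = 1.3763 / 2.5 = 0.5505 km⁻¹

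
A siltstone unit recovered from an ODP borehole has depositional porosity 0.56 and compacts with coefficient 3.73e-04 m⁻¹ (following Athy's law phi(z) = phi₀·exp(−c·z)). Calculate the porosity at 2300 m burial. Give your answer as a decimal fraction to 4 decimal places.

Working in km (1 km = 1000 m; c in km⁻¹ = c in m⁻¹ × 1000):
phi = phi₀·exp(−c·z) = 0.56 × exp(−0.373 × 2.3) = 0.56 × exp(−0.8579)
  = 0.56 × 0.4241 = 0.2375

0.2375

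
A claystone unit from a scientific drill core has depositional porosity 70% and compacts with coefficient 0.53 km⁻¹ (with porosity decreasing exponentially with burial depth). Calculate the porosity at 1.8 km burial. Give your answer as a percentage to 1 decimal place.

φ = φ₀·exp(−c·Z) = 0.7 × exp(−0.53 × 1.8) = 0.7 × exp(−0.954)
  = 0.7 × 0.3852 = 0.2696

27.0%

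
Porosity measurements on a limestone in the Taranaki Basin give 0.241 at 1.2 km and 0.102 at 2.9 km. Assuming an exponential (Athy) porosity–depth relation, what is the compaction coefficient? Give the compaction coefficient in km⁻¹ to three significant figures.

0.506 km⁻¹

Athy: n(z) = n₀ e^(−cz) ⇒ n₁/n₂ = e^{c(z₂−z₁)} ⇒ c = ln(n₁/n₂)/(z₂−z₁)
c = ln(0.241/0.102) / (2.9 − 1.2) = ln(2.363) / 1.7 = 0.8598 / 1.7 = 0.5058 km⁻¹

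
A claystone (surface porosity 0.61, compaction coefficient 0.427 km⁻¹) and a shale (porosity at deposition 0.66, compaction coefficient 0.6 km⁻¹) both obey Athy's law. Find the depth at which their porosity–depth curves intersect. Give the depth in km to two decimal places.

0.46 km

Set n₀ₐ e^(−kₐZ) = n₀ᵦ e^(−kᵦZ) ⇒ ln(n₀ₐ/n₀ᵦ) = (kₐ − kᵦ)·Z
Z = ln(0.61/0.66) / (0.427 − 0.6) = -0.0788 / -0.173 = 0.455 km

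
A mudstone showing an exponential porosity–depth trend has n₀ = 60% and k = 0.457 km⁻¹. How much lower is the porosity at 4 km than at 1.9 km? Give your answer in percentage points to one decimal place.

15.5 percentage points

n(1.9) = 0.6·e^(−0.457×1.9) = 0.2518
n(4) = 0.6·e^(−0.457×4) = 0.0964
Δn = 0.2518 − 0.0964 = 0.1554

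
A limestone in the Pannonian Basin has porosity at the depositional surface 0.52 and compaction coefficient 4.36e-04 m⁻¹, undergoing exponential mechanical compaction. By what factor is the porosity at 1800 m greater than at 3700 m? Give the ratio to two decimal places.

Working in km (1 km = 1000 m; β in km⁻¹ = β in m⁻¹ × 1000):
n(d₁)/n(d₂) = e^(−β·d₁)/e^(−β·d₂) = e^{β(d₂−d₁)}
= exp(0.436 × 1.9) = exp(0.8284) = 2.2897

2.29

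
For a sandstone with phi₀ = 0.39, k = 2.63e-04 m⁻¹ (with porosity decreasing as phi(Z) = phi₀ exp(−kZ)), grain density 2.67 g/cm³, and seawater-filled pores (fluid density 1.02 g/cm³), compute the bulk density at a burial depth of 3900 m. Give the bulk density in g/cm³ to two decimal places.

Working in km (1 km = 1000 m; k in km⁻¹ = k in m⁻¹ × 1000):
Porosity at depth: phi = 0.39·exp(−0.263×3.9) = 0.39×0.3585 = 0.1398
Bulk density: ρ_b = (1−phi)ρ_g + phi·ρ_f = 0.8602×2.67 + 0.1398×1.02
       = 2.297 + 0.143 = 2.439 g/cm³

2.44 g/cm³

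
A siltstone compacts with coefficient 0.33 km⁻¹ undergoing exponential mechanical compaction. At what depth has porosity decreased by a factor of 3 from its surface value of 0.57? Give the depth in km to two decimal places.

phi/phi₀ = 1/3 ⇒ exp(−β·z) = 1/3 ⇒ z = ln(3) / β
z = 1.0986 / 0.33 = 3.329 km

3.33 km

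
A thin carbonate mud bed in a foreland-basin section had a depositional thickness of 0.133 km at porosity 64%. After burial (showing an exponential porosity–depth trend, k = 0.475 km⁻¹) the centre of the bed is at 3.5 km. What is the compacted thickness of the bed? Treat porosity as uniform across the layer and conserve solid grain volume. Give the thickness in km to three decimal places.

Porosity at 3.5 km: n = 0.64·exp(−0.475×3.5) = 0.1214
Solid-volume conservation: h(1−n) = h₀(1−n₀) ⇒ h = h₀·(1−n₀)/(1−n)
h = 0.133 × (1 − 0.64)/(1 − 0.1214) = 0.133 × 0.4097 = 0.0545 km

0.054 km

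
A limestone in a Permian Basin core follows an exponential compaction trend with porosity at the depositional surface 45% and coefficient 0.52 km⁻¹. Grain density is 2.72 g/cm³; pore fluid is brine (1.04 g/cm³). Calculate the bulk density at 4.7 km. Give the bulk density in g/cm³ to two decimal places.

Porosity at depth: n = 0.45·exp(−0.52×4.7) = 0.45×0.0868 = 0.0391
Bulk density: ρ_b = (1−n)ρ_g + n·ρ_f = 0.9609×2.72 + 0.0391×1.04
       = 2.614 + 0.041 = 2.654 g/cm³

2.65 g/cm³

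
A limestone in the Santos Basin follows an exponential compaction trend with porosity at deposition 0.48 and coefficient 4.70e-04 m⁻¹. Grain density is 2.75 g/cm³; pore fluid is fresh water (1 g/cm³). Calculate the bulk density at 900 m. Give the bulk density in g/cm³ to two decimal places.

Working in km (1 km = 1000 m; β in km⁻¹ = β in m⁻¹ × 1000):
Porosity at depth: n = 0.48·exp(−0.47×0.9) = 0.48×0.6551 = 0.3144
Bulk density: ρ_b = (1−n)ρ_g + n·ρ_f = 0.6856×2.75 + 0.3144×1
       = 1.885 + 0.314 = 2.200 g/cm³

2.20 g/cm³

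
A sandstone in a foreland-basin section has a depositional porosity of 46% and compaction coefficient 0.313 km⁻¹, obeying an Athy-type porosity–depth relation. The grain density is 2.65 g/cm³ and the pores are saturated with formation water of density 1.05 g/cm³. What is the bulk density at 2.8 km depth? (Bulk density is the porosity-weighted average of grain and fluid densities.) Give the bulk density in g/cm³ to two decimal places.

2.34 g/cm³

Porosity at depth: phi = 0.46·exp(−0.313×2.8) = 0.46×0.4163 = 0.1915
Bulk density: ρ_b = (1−phi)ρ_g + phi·ρ_f = 0.8085×2.65 + 0.1915×1.05
       = 2.143 + 0.201 = 2.344 g/cm³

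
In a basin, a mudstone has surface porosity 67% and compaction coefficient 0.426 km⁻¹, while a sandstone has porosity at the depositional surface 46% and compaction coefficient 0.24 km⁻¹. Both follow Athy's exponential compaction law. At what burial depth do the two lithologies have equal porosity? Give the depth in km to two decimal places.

Set φ₀ₐ e^(−kₐZ) = φ₀ᵦ e^(−kᵦZ) ⇒ ln(φ₀ₐ/φ₀ᵦ) = (kₐ − kᵦ)·Z
Z = ln(0.67/0.46) / (0.426 − 0.24) = 0.3761 / 0.186 = 2.022 km

2.02 km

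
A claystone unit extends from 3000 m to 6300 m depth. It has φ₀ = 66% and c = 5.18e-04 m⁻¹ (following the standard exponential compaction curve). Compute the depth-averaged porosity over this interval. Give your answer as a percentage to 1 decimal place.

6.7%

Working in km (1 km = 1000 m; c in km⁻¹ = c in m⁻¹ × 1000):
⟨φ⟩ = (1/(Z₂−Z₁)) ∫ φ₀ e^(−cZ) dZ = φ₀·(e^(−c·Z₁) − e^(−c·Z₂)) / (c·(Z₂−Z₁))
e^(−0.518×3) = 0.2114; e^(−0.518×6.3) = 0.0383
⟨φ⟩ = 0.66 × (0.2114 − 0.0383) / (0.518 × 3.3) = 0.66 × 0.1013 = 0.0669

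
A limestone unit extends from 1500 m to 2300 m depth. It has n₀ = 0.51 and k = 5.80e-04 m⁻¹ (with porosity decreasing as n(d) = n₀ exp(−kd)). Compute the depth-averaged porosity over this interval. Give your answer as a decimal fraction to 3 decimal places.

Working in km (1 km = 1000 m; k in km⁻¹ = k in m⁻¹ × 1000):
⟨n⟩ = (1/(d₂−d₁)) ∫ n₀ e^(−kd) dd = n₀·(e^(−k·d₁) − e^(−k·d₂)) / (k·(d₂−d₁))
e^(−0.58×1.5) = 0.4190; e^(−0.58×2.3) = 0.2634
⟨n⟩ = 0.51 × (0.4190 − 0.2634) / (0.58 × 0.8) = 0.51 × 0.3352 = 0.1709

0.171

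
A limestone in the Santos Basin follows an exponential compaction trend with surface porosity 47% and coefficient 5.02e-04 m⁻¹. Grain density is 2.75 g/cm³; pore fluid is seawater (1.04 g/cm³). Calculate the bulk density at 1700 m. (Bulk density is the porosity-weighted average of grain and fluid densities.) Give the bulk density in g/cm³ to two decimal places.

2.41 g/cm³

Working in km (1 km = 1000 m; β in km⁻¹ = β in m⁻¹ × 1000):
Porosity at depth: φ = 0.47·exp(−0.502×1.7) = 0.47×0.4260 = 0.2002
Bulk density: ρ_b = (1−φ)ρ_g + φ·ρ_f = 0.7998×2.75 + 0.2002×1.04
       = 2.199 + 0.208 = 2.408 g/cm³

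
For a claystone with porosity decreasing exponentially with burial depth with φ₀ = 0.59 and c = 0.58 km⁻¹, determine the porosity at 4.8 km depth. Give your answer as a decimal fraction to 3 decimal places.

φ = φ₀·exp(−c·d) = 0.59 × exp(−0.58 × 4.8) = 0.59 × exp(−2.784)
  = 0.59 × 0.0618 = 0.0365

0.036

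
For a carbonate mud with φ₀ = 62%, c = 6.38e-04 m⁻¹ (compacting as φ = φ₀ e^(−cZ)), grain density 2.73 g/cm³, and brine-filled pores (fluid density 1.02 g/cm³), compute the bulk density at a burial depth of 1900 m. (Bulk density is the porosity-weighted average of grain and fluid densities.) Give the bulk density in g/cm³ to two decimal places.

2.41 g/cm³

Working in km (1 km = 1000 m; c in km⁻¹ = c in m⁻¹ × 1000):
Porosity at depth: φ = 0.62·exp(−0.638×1.9) = 0.62×0.2975 = 0.1845
Bulk density: ρ_b = (1−φ)ρ_g + φ·ρ_f = 0.8155×2.73 + 0.1845×1.02
       = 2.226 + 0.188 = 2.415 g/cm³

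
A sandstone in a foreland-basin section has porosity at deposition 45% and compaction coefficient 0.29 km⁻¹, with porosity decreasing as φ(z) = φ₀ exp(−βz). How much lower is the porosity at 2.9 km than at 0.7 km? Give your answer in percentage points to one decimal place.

φ(0.7) = 0.45·e^(−0.29×0.7) = 0.3673
φ(2.9) = 0.45·e^(−0.29×2.9) = 0.1941
Δφ = 0.3673 − 0.1941 = 0.1732

17.3 percentage points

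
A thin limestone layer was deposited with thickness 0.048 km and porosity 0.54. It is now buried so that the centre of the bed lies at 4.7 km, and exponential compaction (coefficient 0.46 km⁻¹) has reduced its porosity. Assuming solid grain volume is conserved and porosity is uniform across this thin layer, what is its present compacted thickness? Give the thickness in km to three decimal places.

Porosity at 4.7 km: phi = 0.54·exp(−0.46×4.7) = 0.0622
Solid-volume conservation: h(1−phi) = h₀(1−phi₀) ⇒ h = h₀·(1−phi₀)/(1−phi)
h = 0.048 × (1 − 0.54)/(1 − 0.0622) = 0.048 × 0.4905 = 0.0235 km

0.024 km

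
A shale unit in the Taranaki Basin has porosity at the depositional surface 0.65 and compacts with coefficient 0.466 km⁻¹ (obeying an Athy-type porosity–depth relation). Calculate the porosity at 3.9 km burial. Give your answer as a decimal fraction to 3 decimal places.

φ = φ₀·exp(−c·Z) = 0.65 × exp(−0.466 × 3.9) = 0.65 × exp(−1.817)
  = 0.65 × 0.1624 = 0.1056

0.106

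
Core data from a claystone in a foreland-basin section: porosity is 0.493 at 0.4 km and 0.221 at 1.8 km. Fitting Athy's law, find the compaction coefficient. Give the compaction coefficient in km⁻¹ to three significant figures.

Athy: φ(Z) = φ₀ e^(−kZ) ⇒ φ₁/φ₂ = e^{k(Z₂−Z₁)} ⇒ k = ln(φ₁/φ₂)/(Z₂−Z₁)
k = ln(0.493/0.221) / (1.8 − 0.4) = ln(2.231) / 1.4 = 0.8023 / 1.4 = 0.5731 km⁻¹

0.573 km⁻¹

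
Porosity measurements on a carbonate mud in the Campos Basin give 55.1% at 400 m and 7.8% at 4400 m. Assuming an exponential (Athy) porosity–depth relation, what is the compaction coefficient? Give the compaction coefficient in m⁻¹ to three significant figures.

Working in km (1 km = 1000 m; k in km⁻¹ = k in m⁻¹ × 1000):
Athy: phi(Z) = phi₀ e^(−kZ) ⇒ phi₁/phi₂ = e^{k(Z₂−Z₁)} ⇒ k = ln(phi₁/phi₂)/(Z₂−Z₁)
k = ln(0.551/0.078) / (4.4 − 0.4) = ln(7.064) / 4 = 1.9550 / 4 = 0.4888 km⁻¹

0.000489 m⁻¹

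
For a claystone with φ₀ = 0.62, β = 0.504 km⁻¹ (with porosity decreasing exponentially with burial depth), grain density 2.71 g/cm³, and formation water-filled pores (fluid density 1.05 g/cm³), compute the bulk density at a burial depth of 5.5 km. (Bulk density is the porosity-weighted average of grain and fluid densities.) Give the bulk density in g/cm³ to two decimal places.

2.65 g/cm³

Porosity at depth: φ = 0.62·exp(−0.504×5.5) = 0.62×0.0625 = 0.0388
Bulk density: ρ_b = (1−φ)ρ_g + φ·ρ_f = 0.9612×2.71 + 0.0388×1.05
       = 2.605 + 0.041 = 2.646 g/cm³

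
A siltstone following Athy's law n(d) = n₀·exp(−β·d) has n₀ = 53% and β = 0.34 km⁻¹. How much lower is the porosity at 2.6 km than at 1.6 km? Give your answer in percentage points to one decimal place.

n(1.6) = 0.53·e^(−0.34×1.6) = 0.3076
n(2.6) = 0.53·e^(−0.34×2.6) = 0.2190
Δn = 0.3076 − 0.2190 = 0.0887

8.9 percentage points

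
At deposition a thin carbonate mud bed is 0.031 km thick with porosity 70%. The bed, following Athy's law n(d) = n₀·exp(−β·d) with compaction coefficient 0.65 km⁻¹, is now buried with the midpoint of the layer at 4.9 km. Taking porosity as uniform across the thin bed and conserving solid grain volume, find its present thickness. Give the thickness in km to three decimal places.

Porosity at 4.9 km: n = 0.7·exp(−0.65×4.9) = 0.0290
Solid-volume conservation: h(1−n) = h₀(1−n₀) ⇒ h = h₀·(1−n₀)/(1−n)
h = 0.031 × (1 − 0.7)/(1 − 0.0290) = 0.031 × 0.3089 = 0.0096 km

0.010 km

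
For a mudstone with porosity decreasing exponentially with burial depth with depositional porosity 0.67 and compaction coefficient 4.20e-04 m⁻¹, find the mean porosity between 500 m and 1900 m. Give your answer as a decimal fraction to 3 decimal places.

0.411

Working in km (1 km = 1000 m; c in km⁻¹ = c in m⁻¹ × 1000):
⟨n⟩ = (1/(d₂−d₁)) ∫ n₀ e^(−cd) dd = n₀·(e^(−c·d₁) − e^(−c·d₂)) / (c·(d₂−d₁))
e^(−0.42×0.5) = 0.8106; e^(−0.42×1.9) = 0.4502
⟨n⟩ = 0.67 × (0.8106 − 0.4502) / (0.42 × 1.4) = 0.67 × 0.6128 = 0.4106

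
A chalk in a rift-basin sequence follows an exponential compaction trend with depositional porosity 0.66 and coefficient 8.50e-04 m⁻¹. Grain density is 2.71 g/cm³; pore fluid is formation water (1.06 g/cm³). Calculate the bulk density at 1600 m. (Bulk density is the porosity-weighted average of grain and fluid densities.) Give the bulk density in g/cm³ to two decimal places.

Working in km (1 km = 1000 m; β in km⁻¹ = β in m⁻¹ × 1000):
Porosity at depth: n = 0.66·exp(−0.85×1.6) = 0.66×0.2567 = 0.1694
Bulk density: ρ_b = (1−n)ρ_g + n·ρ_f = 0.8306×2.71 + 0.1694×1.06
       = 2.251 + 0.180 = 2.430 g/cm³

2.43 g/cm³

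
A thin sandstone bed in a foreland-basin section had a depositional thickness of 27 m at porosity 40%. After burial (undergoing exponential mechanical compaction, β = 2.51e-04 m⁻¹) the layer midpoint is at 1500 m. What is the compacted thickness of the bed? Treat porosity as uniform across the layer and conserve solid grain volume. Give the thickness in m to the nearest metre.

Working in km (1 km = 1000 m; β in km⁻¹ = β in m⁻¹ × 1000):
Porosity at 1.5 km: phi = 0.4·exp(−0.251×1.5) = 0.2745
Solid-volume conservation: h(1−phi) = h₀(1−phi₀) ⇒ h = h₀·(1−phi₀)/(1−phi)
h = 0.027 × (1 − 0.4)/(1 − 0.2745) = 0.027 × 0.8270 = 0.0223 km

22 m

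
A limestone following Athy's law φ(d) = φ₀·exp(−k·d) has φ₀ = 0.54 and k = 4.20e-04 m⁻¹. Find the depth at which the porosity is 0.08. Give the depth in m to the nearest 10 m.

4550 m

Working in km (1 km = 1000 m; k in km⁻¹ = k in m⁻¹ × 1000):
Invert Athy's law: d = ln(φ₀/φ) / k
d = ln(0.54/0.08) / 0.42 = ln(6.75) / 0.42 = 1.9095 / 0.42 = 4.547 km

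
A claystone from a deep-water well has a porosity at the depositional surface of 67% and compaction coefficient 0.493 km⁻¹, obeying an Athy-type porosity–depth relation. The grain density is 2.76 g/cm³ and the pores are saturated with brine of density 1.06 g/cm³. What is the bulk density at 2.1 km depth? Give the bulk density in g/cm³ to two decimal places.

2.36 g/cm³

Porosity at depth: n = 0.67·exp(−0.493×2.1) = 0.67×0.3551 = 0.2379
Bulk density: ρ_b = (1−n)ρ_g + n·ρ_f = 0.7621×2.76 + 0.2379×1.06
       = 2.103 + 0.252 = 2.356 g/cm³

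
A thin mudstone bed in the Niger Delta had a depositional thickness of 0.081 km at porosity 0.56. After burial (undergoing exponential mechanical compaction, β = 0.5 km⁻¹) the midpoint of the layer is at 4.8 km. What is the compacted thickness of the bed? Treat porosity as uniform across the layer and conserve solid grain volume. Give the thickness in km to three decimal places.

0.038 km

Porosity at 4.8 km: n = 0.56·exp(−0.5×4.8) = 0.0508
Solid-volume conservation: h(1−n) = h₀(1−n₀) ⇒ h = h₀·(1−n₀)/(1−n)
h = 0.081 × (1 − 0.56)/(1 − 0.0508) = 0.081 × 0.4635 = 0.0375 km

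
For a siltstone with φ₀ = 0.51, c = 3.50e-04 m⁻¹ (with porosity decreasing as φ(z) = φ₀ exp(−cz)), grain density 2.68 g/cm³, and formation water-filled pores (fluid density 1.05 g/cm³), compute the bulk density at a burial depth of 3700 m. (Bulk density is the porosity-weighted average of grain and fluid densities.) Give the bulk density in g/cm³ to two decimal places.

Working in km (1 km = 1000 m; c in km⁻¹ = c in m⁻¹ × 1000):
Porosity at depth: φ = 0.51·exp(−0.35×3.7) = 0.51×0.2739 = 0.1397
Bulk density: ρ_b = (1−φ)ρ_g + φ·ρ_f = 0.8603×2.68 + 0.1397×1.05
       = 2.306 + 0.147 = 2.452 g/cm³

2.45 g/cm³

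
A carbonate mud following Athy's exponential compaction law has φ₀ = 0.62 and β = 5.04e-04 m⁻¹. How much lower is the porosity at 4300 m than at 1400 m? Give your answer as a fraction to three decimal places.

Working in km (1 km = 1000 m; β in km⁻¹ = β in m⁻¹ × 1000):
φ(1.4) = 0.62·e^(−0.504×1.4) = 0.3062
φ(4.3) = 0.62·e^(−0.504×4.3) = 0.0710
Δφ = 0.3062 − 0.0710 = 0.2352

0.235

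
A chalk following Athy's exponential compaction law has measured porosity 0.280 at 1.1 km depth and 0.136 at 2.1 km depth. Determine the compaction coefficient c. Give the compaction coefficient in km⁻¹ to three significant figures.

Athy: φ(Z) = φ₀ e^(−cZ) ⇒ φ₁/φ₂ = e^{c(Z₂−Z₁)} ⇒ c = ln(φ₁/φ₂)/(Z₂−Z₁)
c = ln(0.28/0.136) / (2.1 − 1.1) = ln(2.059) / 1 = 0.7221 / 1 = 0.7221 km⁻¹

0.722 km⁻¹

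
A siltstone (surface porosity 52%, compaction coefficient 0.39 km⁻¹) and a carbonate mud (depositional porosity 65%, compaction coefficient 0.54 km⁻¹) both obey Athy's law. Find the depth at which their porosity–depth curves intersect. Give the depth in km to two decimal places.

1.49 km

Set φ₀ₐ e^(−cₐd) = φ₀ᵦ e^(−cᵦd) ⇒ ln(φ₀ₐ/φ₀ᵦ) = (cₐ − cᵦ)·d
d = ln(0.52/0.65) / (0.39 − 0.54) = -0.2231 / -0.15 = 1.488 km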